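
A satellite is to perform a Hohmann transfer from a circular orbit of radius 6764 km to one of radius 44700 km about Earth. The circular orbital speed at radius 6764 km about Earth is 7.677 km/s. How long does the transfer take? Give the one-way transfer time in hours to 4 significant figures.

t = 5.705 hours

From the circular-orbit relation v² = μ/r at r = 6764 km: μ = v²r = (7.677)² × 6764 = 3.98645×10^5 km³/s².
Transfer-ellipse semi-major axis a_t = (r₁ + r₂)/2 = (6764 + 44700)/2 = 25732 km.
By Kepler's third law the transfer-orbit period is T = 2π√(a_t³/μ), so t = T/2 = 20538 s.
Converting: 20538 s ÷ 3600 s/hour = 5.705 hours.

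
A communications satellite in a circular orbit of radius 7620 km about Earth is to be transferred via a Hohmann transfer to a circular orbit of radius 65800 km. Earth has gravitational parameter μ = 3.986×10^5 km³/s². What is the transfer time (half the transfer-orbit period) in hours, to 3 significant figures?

t = 9.72 hours

Semi-major axis of the transfer orbit: a_t = (7620 + 65800)/2 = 36710 km.
Transfer time t = π√(a_t³/μ) = π√((36710)³ / 3.986×10^5) = 35000 s.
Converting: 35000 s ÷ 3600 s/hour = 9.72 hours.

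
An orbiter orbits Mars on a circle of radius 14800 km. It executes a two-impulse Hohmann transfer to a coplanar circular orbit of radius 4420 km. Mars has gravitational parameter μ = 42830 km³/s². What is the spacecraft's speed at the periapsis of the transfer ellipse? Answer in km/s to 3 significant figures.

v = 3.86 km/s

Transfer-ellipse semi-major axis a_t = (r₁ + r₂)/2 = (14800 + 4420)/2 = 9610 km.
The periapsis of the transfer ellipse is at r = 4420 km.
From the vis-viva equation, v = √[μ(2/r − 1/a_t)] = 3.863 km/s.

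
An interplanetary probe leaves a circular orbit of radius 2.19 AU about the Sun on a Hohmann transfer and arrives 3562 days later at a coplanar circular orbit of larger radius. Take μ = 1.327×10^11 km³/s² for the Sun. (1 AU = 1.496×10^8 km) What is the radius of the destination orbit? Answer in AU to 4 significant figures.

In km: r₁ = 2.19 × 1.496×10^8 = 3.27624×10^8 km.
Transfer time t = 3562 days = 3.077568×10^8 s, and t = π√(a_t³/μ).
So a_t = (μ t²/π²)^(1/3) = (1.327×10^11 × (3.077568×10^8)² / π²)^(1/3) = 1.0839×10^9 km.
Since a_t = (r₁ + r₂)/2, r₂ = 2a_t − r₁ = 2×1.0839×10^9 − 3.27624×10^8 = 1.840176×10^9 km.
In AU: r₂ = 1.840176×10^9 / 1.496×10^8 = 12.30 AU.

r₂ = 12.30 AU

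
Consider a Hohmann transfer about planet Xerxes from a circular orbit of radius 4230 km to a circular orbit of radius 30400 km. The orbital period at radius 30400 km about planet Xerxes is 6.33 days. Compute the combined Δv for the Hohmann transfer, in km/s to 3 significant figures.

From Kepler's third law T² = 4π²r³/μ at r = 30400 km, T = 6.33 days = 6.33 × 86400 s = 5.46912×10^5 s: μ = 4π²r³/T² = 3708.05 km³/s².
The Hohmann ellipse has a_t = (r₁ + r₂)/2 = 17315 km.
Circular speed at r₁: v₁ = √(μ/r₁) = √(3708.05/4230) = 0.93627 km/s.
Transfer-orbit speed at r₁ (vis-viva): v_p = √[μ(2/r₁ − 1/a_t)] = 1.2406 km/s.
First burn Δv₁ = |v_p − v₁| = 0.3043 km/s.
At r₂, v₂ = √(μ/r₂) = 0.3492 km/s.
Transfer-orbit speed at r₂: v_a = √[μ(2/r₂ − 1/a_t)] = 0.1726 km/s.
Second burn Δv₂ = |v₂ − v_a| = 0.1766 km/s.
Δv = Δv₁ + Δv₂ = 0.3043 + 0.1766 = 0.4809 km/s.

Δv = 0.481 km/s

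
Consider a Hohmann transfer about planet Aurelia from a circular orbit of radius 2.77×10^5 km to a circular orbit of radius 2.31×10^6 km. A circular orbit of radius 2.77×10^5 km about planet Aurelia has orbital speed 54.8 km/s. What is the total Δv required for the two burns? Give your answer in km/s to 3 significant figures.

From the circular-orbit relation v² = μ/r at r = 2.77×10^5 km: μ = v²r = (54.8)² × 2.77×10^5 = 8.31842×10^8 km³/s².
Transfer-ellipse semi-major axis a_t = (r₁ + r₂)/2 = (2.770×10^5 + 2.310×10^6)/2 = 1.2935×10^6 km.
Circular speed at r₁: v₁ = √(μ/r₁) = √(8.31842×10^8/2.770×10^5) = 54.800 km/s.
Transfer-orbit speed at r₁ (vis-viva): v_p = √[μ(2/r₁ − 1/a_t)] = 73.232 km/s.
First burn Δv₁ = |v_p − v₁| = 18.432 km/s.
Circular speed at r₂: v₂ = √(μ/r₂) = 18.9764 km/s.
Transfer-orbit speed at r₂: v_a = √[μ(2/r₂ − 1/a_t)] = 8.78155 km/s.
Second burn Δv₂ = |v₂ − v_a| = 10.195 km/s.
Total Δv = Δv₁ + Δv₂ = 28.63 km/s.

Δv = 28.6 km/s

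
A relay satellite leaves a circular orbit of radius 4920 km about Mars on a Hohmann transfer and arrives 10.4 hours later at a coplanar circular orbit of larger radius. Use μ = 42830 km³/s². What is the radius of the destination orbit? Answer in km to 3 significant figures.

r₂ = 31600 km

Transfer time t = 10.4 hours = 37440 s, and t = π√(a_t³/μ).
So a_t = (μ t²/π²)^(1/3) = (42830 × (37440)² / π²)^(1/3) = 18255 km.
Since a_t = (r₁ + r₂)/2, r₂ = 2a_t − r₁ = 2×18255 − 4920 = 31590 km.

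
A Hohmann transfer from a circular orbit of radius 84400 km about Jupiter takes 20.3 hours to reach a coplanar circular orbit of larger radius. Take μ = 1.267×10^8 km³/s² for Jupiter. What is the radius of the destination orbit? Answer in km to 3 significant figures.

r₂ = 7.34×10^5 km

Transfer time t = 20.3 hours = 73080 s, and t = π√(a_t³/μ).
So a_t = (μ t²/π²)^(1/3) = (1.267×10^8 × (73080)² / π²)^(1/3) = 4.0928×10^5 km.
Since a_t = (r₁ + r₂)/2, r₂ = 2a_t − r₁ = 2×4.0928×10^5 − 84400 = 7.3416×10^5 km.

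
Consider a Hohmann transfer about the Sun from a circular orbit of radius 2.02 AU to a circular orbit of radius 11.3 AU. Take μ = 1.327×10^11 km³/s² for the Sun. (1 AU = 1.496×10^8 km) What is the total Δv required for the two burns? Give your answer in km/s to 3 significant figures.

In km: r₁ = 2.02 × 1.496×10^8 = 3.02192×10^8 km; r₂ = 11.3 × 1.496×10^8 = 1.69048×10^9 km.
Transfer-ellipse semi-major axis a_t = (r₁ + r₂)/2 = (3.02192×10^8 + 1.69048×10^9)/2 = 9.96336×10^8 km.
Circular speed at r₁: v₁ = √(μ/r₁) = √(1.327×10^11/3.02192×10^8) = 20.955 km/s.
Transfer-orbit speed at r₁ (vis-viva equation): v_p = √[μ(2/r₁ − 1/a_t)] = 27.296 km/s.
First burn Δv₁ = |v_p − v₁| = 6.341 km/s.
At r₂, v₂ = √(μ/r₂) = 8.860 km/s.
Transfer-orbit speed at r₂: v_a = √[μ(2/r₂ − 1/a_t)] = 4.879 km/s.
Second burn Δv₂ = |v₂ − v_a| = 3.981 km/s.
Total Δv = Δv₁ + Δv₂ = 10.32 km/s.

Δv = 10.3 km/s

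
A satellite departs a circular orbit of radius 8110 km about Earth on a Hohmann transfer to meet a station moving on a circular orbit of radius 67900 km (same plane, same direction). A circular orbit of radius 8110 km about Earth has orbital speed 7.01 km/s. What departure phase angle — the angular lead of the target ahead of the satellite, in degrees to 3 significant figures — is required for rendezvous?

φ = 105°

From the circular-orbit relation v² = μ/r at r = 8110 km: μ = v²r = (7.01)² × 8110 = 3.98526×10^5 km³/s².
Transfer-ellipse semi-major axis a_t = (r₁ + r₂)/2 = (8110 + 67900)/2 = 38005 km.
Transfer time t = π√(a_t³/μ) = 36870.8 s.
The target's mean motion on its circular orbit is ω₂ = √(μ/r₂³) = 3.56799×10^-5 rad/s.
Angle swept by the target during transfer: ω₂·t = 1.31555 rad = 75.38°.
The satellite traverses 180° on the transfer ellipse, so the target must lead by 180° − 75.38° = 105°.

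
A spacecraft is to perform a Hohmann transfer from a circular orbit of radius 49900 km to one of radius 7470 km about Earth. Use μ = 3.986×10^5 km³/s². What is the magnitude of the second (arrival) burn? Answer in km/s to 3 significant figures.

Semi-major axis of the transfer orbit: a_t = (49900 + 7470)/2 = 28685 km.
Circular speed at r = 7470 km: v_c = √(μ/r) = 7.305 km/s.
Vis-viva on the transfer ellipse at r = 7470 km gives v_t = √[μ(2/r − 1/a_t)] = 9.635 km/s.
Δv₂ = |v_t − v_c| = |9.635 − 7.305| = 2.330 km/s.

Δv₂ = 2.33 km/s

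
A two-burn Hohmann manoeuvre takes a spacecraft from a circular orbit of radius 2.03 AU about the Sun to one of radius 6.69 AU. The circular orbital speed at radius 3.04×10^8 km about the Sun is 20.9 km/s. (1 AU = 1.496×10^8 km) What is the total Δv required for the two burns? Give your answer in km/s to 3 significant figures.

Δv = 8.65 km/s

From the circular-orbit relation v² = μ/r at r = 3.04×10^8 km: μ = v²r = (20.9)² × 3.04×10^8 = 1.32790×10^11 km³/s².
In km: r₁ = 2.03 × 1.496×10^8 = 3.03688×10^8 km; r₂ = 6.69 × 1.496×10^8 = 1.000824×10^9 km.
Transfer-ellipse semi-major axis a_t = (r₁ + r₂)/2 = (3.03688×10^8 + 1.000824×10^9)/2 = 6.52256×10^8 km.
Circular speed at r₁: v₁ = √(μ/r₁) = √(1.32790×10^11/3.03688×10^8) = 20.9107 km/s.
On the transfer ellipse at r₁, vis-viva equation gives v_p = √[μ(2/r₁ − 1/a_t)] = 25.9023 km/s.
First burn Δv₁ = |v_p − v₁| = 4.992 km/s.
Circular speed at r₂: v₂ = √(μ/r₂) = 11.519 km/s.
Transfer-orbit speed at r₂: v_a = √[μ(2/r₂ − 1/a_t)] = 7.8598 km/s.
Second burn Δv₂ = |v₂ − v_a| = 3.659 km/s.
Δv = Δv₁ + Δv₂ = 4.992 + 3.659 = 8.651 km/s.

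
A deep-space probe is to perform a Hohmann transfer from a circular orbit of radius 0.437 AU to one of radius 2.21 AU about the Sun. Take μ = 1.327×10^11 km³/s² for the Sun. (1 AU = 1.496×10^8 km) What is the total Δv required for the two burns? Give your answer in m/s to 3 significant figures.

In km: r₁ = 0.437 × 1.496×10^8 = 6.53752×10^7 km; r₂ = 2.21 × 1.496×10^8 = 3.30616×10^8 km.
Semi-major axis of the transfer orbit: a_t = (6.53752×10^7 + 3.30616×10^8)/2 = 1.979956×10^8 km.
Circular speed at r₁: v₁ = √(μ/r₁) = √(1.327×10^11/6.53752×10^7) = 45.05 km/s.
On the transfer ellipse at r₁, vis-viva gives v_p = √[μ(2/r₁ − 1/a_t)] = 58.22 km/s.
First burn Δv₁ = |v_p − v₁| = 13.17 km/s.
Circular speed at r₂: v₂ = √(μ/r₂) = 20.034 km/s.
Transfer-orbit speed at r₂: v_a = √[μ(2/r₂ − 1/a_t)] = 11.512 km/s.
Second burn Δv₂ = |v₂ − v_a| = 8.522 km/s.
Total Δv = Δv₁ + Δv₂ = 21.69 km/s.

Δv = 21700 m/s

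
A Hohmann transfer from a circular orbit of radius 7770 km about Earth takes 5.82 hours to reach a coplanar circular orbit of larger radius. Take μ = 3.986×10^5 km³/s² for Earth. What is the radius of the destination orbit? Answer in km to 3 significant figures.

Transfer time t = 5.82 hours = 20952 s, and t = π√(a_t³/μ).
So a_t = (μ t²/π²)^(1/3) = (3.986×10^5 × (20952)² / π²)^(1/3) = 26075 km.
Since a_t = (r₁ + r₂)/2, r₂ = 2a_t − r₁ = 2×26075 − 7770 = 44380 km.

r₂ = 44400 km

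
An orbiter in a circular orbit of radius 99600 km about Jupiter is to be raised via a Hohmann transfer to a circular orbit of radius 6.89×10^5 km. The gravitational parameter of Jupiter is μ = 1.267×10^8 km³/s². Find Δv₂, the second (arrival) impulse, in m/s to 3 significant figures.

The Hohmann ellipse has a_t = (r₁ + r₂)/2 = 3.943×10^5 km.
On the circular orbit at r = 6.890×10^5 km, v_c = √(μ/r) = 13.56 km/s.
Transfer-orbit speed at the same r (vis-viva, a = a_t): v_t = √[μ(2/r − 1/a_t)] = 6.815 km/s.
Δv₂ = |v_t − v_c| = |6.815 − 13.56| = 6.745 km/s.

Δv₂ = 6750 m/s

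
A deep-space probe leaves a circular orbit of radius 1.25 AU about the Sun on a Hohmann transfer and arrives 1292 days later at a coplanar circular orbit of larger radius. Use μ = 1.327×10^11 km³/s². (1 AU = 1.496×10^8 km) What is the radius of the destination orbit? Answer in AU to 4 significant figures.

In km: r₁ = 1.25 × 1.496×10^8 = 1.870×10^8 km.
Transfer time t = 1292 days = 1.116288×10^8 s, and t = π√(a_t³/μ).
So a_t = (μ t²/π²)^(1/3) = (1.327×10^11 × (1.116288×10^8)² / π²)^(1/3) = 5.5128×10^8 km.
Since a_t = (r₁ + r₂)/2, r₂ = 2a_t − r₁ = 2×5.5128×10^8 − 1.870×10^8 = 9.1556×10^8 km.
In AU: r₂ = 9.1556×10^8 / 1.496×10^8 = 6.120 AU.

r₂ = 6.120 AU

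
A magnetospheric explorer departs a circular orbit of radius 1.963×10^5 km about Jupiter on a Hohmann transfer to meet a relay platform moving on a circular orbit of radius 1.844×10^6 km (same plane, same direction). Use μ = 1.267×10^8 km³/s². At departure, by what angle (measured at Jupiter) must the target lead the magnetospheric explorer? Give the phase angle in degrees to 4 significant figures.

φ = 105.9°

The Hohmann ellipse has a_t = (r₁ + r₂)/2 = 1.02015×10^6 km.
Transfer time t = π√(a_t³/μ) = 2.8758×10^5 s.
Target angular speed ω₂ = √(μ/r₂³) = 4.4952×10^-6 rad/s.
Angle swept by the target during transfer: ω₂·t = 1.2927 rad = 74.07°.
The magnetospheric explorer traverses 180° on the transfer ellipse, so the target must lead by 180° − 74.07° = 105.9°.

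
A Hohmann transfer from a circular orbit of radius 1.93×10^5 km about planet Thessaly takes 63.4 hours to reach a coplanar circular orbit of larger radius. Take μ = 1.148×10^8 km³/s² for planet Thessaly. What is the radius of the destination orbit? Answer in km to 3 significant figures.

Transfer time t = 63.4 hours = 2.2824×10^5 s, and t = π√(a_t³/μ).
So a_t = (μ t²/π²)^(1/3) = (1.148×10^8 × (2.2824×10^5)² / π²)^(1/3) = 8.4620×10^5 km.
Since a_t = (r₁ + r₂)/2, r₂ = 2a_t − r₁ = 2×8.4620×10^5 − 1.930×10^5 = 1.4994×10^6 km.

r₂ = 1.50×10^6 km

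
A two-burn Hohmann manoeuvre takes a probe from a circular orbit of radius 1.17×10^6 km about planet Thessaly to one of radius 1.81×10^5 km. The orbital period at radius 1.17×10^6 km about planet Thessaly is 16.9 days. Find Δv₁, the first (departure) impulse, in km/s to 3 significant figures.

Δv₁ = 2.43 km/s

From Kepler's third law T² = 4π²r³/μ at r = 1.17×10^6 km, T = 16.9 days = 16.9 × 86400 s = 1.46016×10^6 s: μ = 4π²r³/T² = 2.96563×10^7 km³/s².
The Hohmann ellipse has a_t = (r₁ + r₂)/2 = 6.755×10^5 km.
On the circular orbit at r = 1.170×10^6 km, v_c = √(μ/r) = 5.034604 km/s.
Transfer-orbit speed at the same r (vis-viva, a = a_t): v_t = √[μ(2/r − 1/a_t)] = 2.606105 km/s.
Δv₁ = |v_t − v_c| = |2.606105 − 5.034604| = 2.428 km/s.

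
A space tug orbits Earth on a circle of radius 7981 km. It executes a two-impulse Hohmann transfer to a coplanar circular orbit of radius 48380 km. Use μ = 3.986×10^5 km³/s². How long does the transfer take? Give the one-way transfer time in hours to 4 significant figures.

The Hohmann ellipse has a_t = (r₁ + r₂)/2 = 28180.5 km.
Half the transfer-orbit period gives t = π√(a_t³/μ) = 23540 s.
Converting: 23540 s ÷ 3600 s/hour = 6.539 hours.

t = 6.539 hours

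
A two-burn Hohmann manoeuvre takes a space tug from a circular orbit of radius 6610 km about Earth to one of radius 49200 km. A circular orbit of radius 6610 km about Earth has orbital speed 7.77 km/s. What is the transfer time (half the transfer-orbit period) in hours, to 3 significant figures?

t = 6.44 hours

From the circular-orbit relation v² = μ/r at r = 6610 km: μ = v²r = (7.77)² × 6610 = 3.99065×10^5 km³/s².
Semi-major axis of the transfer orbit: a_t = (6610 + 49200)/2 = 27905 km.
By Kepler's third law the transfer-orbit period is T = 2π√(a_t³/μ), so t = T/2 = 23180 s.
Converting: 23180 s ÷ 3600 s/hour = 6.44 hours.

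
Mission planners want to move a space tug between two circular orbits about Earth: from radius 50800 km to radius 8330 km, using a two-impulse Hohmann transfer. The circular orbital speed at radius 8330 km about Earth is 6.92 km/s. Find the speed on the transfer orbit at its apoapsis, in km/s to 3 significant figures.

v = 1.49 km/s

From the circular-orbit relation v² = μ/r at r = 8330 km: μ = v²r = (6.92)² × 8330 = 3.98894×10^5 km³/s².
The Hohmann ellipse has a_t = (r₁ + r₂)/2 = 29565 km.
At apoapsis, r = 50800 km.
From the vis-viva equation, v = √[μ(2/r − 1/a_t)] = 1.487 km/s.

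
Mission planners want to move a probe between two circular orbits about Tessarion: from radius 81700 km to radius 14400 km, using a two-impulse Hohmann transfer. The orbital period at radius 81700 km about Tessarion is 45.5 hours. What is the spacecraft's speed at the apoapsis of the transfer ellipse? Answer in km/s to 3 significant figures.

From Kepler's third law T² = 4π²r³/μ at r = 81700 km, T = 45.5 hours = 45.5 × 3600 s = 1.638×10^5 s: μ = 4π²r³/T² = 8.02413×10^5 km³/s².
Transfer-ellipse semi-major axis a_t = (r₁ + r₂)/2 = (81700 + 14400)/2 = 48050 km.
At apoapsis, r = 81700 km.
Vis-viva: v = √[μ(2/r − 1/a_t)] = √[8.02413×10^5 × (2/81700 − 1/48050)] = 1.716 km/s.

v = 1.72 km/s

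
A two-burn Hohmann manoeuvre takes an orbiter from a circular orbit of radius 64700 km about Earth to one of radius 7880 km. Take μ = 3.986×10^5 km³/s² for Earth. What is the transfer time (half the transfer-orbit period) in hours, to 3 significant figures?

t = 9.56 hours

Transfer-ellipse semi-major axis a_t = (r₁ + r₂)/2 = (64700 + 7880)/2 = 36290 km.
By Kepler's third law the transfer-orbit period is T = 2π√(a_t³/μ), so t = T/2 = 34400 s.
Converting: 34400 s ÷ 3600 s/hour = 9.56 hours.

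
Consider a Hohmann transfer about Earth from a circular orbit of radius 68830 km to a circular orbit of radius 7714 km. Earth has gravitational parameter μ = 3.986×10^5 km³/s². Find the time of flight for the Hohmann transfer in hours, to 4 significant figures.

Transfer-ellipse semi-major axis a_t = (r₁ + r₂)/2 = (68830 + 7714)/2 = 38272 km.
By Kepler's third law the transfer-orbit period is T = 2π√(a_t³/μ), so t = T/2 = 37260 s.
Converting: 37260 s ÷ 3600 s/hour = 10.35 hours.

t = 10.35 hours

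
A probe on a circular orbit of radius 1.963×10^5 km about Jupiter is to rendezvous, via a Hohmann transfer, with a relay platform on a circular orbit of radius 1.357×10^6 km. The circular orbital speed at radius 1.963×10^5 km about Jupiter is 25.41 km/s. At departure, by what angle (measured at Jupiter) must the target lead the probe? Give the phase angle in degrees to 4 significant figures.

φ = 102.1°

From the circular-orbit relation v² = μ/r at r = 1.963×10^5 km: μ = v²r = (25.41)² × 1.963×10^5 = 1.26745×10^8 km³/s².
The Hohmann ellipse has a_t = (r₁ + r₂)/2 = 7.7665×10^5 km.
Transfer time t = π√(a_t³/μ) = 1.90995×10^5 s.
The target's mean motion on its circular orbit is ω₂ = √(μ/r₂³) = 7.12189×10^-6 rad/s.
Angle swept by the target during transfer: ω₂·t = 1.36025 rad = 77.94°.
The probe traverses 180° on the transfer ellipse, so the target must lead by 180° − 77.94° = 102.1°.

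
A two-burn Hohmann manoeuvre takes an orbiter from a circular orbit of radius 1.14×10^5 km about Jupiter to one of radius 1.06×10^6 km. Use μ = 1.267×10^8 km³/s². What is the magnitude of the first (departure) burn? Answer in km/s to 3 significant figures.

Semi-major axis of the transfer orbit: a_t = (1.140×10^5 + 1.060×10^6)/2 = 5.870×10^5 km.
Circular speed at r = 1.140×10^5 km: v_c = √(μ/r) = 33.34 km/s.
Vis-viva on the transfer ellipse at r = 1.140×10^5 km gives v_t = √[μ(2/r − 1/a_t)] = 44.80 km/s.
Δv₁ = |v_t − v_c| = |44.80 − 33.34| = 11.46 km/s.

Δv₁ = 11.5 km/s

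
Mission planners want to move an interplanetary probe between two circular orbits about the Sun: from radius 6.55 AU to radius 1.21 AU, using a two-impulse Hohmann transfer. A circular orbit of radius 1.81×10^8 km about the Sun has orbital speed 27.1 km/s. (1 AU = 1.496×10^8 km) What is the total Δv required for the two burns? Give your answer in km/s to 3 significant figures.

From the circular-orbit relation v² = μ/r at r = 1.81×10^8 km: μ = v²r = (27.1)² × 1.81×10^8 = 1.32928×10^11 km³/s².
In km: r₁ = 6.55 × 1.496×10^8 = 9.7988×10^8 km; r₂ = 1.21 × 1.496×10^8 = 1.81016×10^8 km.
Semi-major axis of the transfer orbit: a_t = (9.7988×10^8 + 1.81016×10^8)/2 = 5.80448×10^8 km.
At r₁ the circular-orbit speed is v₁ = √(μ/r₁) = 11.647 km/s.
Transfer-orbit speed at r₁ (v² = μ(2/r − 1/a)): v_a = √[μ(2/r₁ − 1/a_t)] = 6.5043 km/s.
First burn Δv₁ = |v_a − v₁| = 5.143 km/s.
At r₂, v₂ = √(μ/r₂) = 27.10 km/s.
Transfer-orbit speed at r₂: v_p = √[μ(2/r₂ − 1/a_t)] = 35.21 km/s.
Second burn Δv₂ = |v₂ − v_p| = 8.110 km/s.
Δv = Δv₁ + Δv₂ = 5.143 + 8.110 = 13.25 km/s.

Δv = 13.3 km/s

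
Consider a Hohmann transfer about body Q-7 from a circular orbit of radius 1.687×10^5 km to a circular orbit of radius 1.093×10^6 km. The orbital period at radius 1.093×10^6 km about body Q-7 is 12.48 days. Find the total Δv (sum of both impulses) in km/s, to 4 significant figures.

From Kepler's third law T² = 4π²r³/μ at r = 1.093×10^6 km, T = 12.48 days = 12.48 × 86400 s = 1.078272×10^6 s: μ = 4π²r³/T² = 4.43367×10^7 km³/s².
Transfer-ellipse semi-major axis a_t = (r₁ + r₂)/2 = (1.687×10^5 + 1.093×10^6)/2 = 6.3085×10^5 km.
Circular speed at r₁: v₁ = √(μ/r₁) = √(4.43367×10^7/1.687×10^5) = 16.21154 km/s.
Transfer-orbit speed at r₁ (v² = μ(2/r − 1/a)): v_p = √[μ(2/r₁ − 1/a_t)] = 21.33886 km/s.
First burn Δv₁ = |v_p − v₁| = 5.1273 km/s.
Circular speed at r₂: v₂ = √(μ/r₂) = 6.3690 km/s.
Transfer-orbit speed at r₂: v_a = √[μ(2/r₂ − 1/a_t)] = 3.2936 km/s.
Second burn Δv₂ = |v₂ − v_a| = 3.0754 km/s.
Δv = Δv₁ + Δv₂ = 5.1273 + 3.0754 = 8.203 km/s.

Δv = 8.203 km/s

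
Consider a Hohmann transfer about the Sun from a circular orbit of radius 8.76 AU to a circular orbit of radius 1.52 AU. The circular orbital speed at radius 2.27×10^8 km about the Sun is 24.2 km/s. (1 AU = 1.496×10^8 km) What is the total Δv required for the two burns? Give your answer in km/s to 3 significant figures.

Δv = 12.0 km/s

From the circular-orbit relation v² = μ/r at r = 2.27×10^8 km: μ = v²r = (24.2)² × 2.27×10^8 = 1.32940×10^11 km³/s².
In km: r₁ = 8.76 × 1.496×10^8 = 1.310496×10^9 km; r₂ = 1.52 × 1.496×10^8 = 2.27392×10^8 km.
The Hohmann ellipse has a_t = (r₁ + r₂)/2 = 7.68944×10^8 km.
Circular speed at r₁: v₁ = √(μ/r₁) = √(1.32940×10^11/1.310496×10^9) = 10.072 km/s.
On the transfer ellipse at r₁, vis-viva equation gives v_a = √[μ(2/r₁ − 1/a_t)] = 5.4771 km/s.
First burn Δv₁ = |v_a − v₁| = 4.595 km/s.
Circular speed at r₂: v₂ = √(μ/r₂) = 24.179 km/s.
Transfer-orbit speed at r₂: v_p = √[μ(2/r₂ − 1/a_t)] = 31.565 km/s.
Second burn Δv₂ = |v₂ − v_p| = 7.386 km/s.
Total Δv = Δv₁ + Δv₂ = 11.98 km/s.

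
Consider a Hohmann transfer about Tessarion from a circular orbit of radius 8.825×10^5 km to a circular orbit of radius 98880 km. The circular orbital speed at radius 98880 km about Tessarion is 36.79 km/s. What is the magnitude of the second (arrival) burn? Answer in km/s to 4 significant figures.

From the circular-orbit relation v² = μ/r at r = 98880 km: μ = v²r = (36.79)² × 98880 = 1.33834×10^8 km³/s².
Semi-major axis of the transfer orbit: a_t = (8.825×10^5 + 98880)/2 = 4.9069×10^5 km.
On the circular orbit at r = 98880 km, v_c = √(μ/r) = 36.79 km/s.
Transfer-orbit speed at the same r (vis-viva, a = a_t): v_t = √[μ(2/r − 1/a_t)] = 49.34 km/s.
Δv₂ = |v_t − v_c| = |49.34 − 36.79| = 12.55 km/s.

Δv₂ = 12.55 km/s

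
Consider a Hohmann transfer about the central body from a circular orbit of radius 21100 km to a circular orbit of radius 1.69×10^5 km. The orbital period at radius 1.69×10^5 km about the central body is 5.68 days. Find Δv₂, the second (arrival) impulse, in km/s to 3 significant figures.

Δv₂ = 1.14 km/s

From Kepler's third law T² = 4π²r³/μ at r = 1.69×10^5 km, T = 5.68 days = 5.68 × 86400 s = 4.90752×10^5 s: μ = 4π²r³/T² = 7.91217×10^5 km³/s².
Semi-major axis of the transfer orbit: a_t = (21100 + 1.690×10^5)/2 = 95050 km.
On the circular orbit at r = 1.690×10^5 km, v_c = √(μ/r) = 2.1637 km/s.
Vis-viva on the transfer ellipse at r = 1.690×10^5 km gives v_t = √[μ(2/r − 1/a_t)] = 1.0195 km/s.
Δv₂ = |v_t − v_c| = |1.0195 − 2.1637| = 1.144 km/s.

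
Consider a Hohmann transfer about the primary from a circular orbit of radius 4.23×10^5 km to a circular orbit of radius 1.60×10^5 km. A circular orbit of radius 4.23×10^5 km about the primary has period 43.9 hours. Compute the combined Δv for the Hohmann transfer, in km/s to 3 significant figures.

From Kepler's third law T² = 4π²r³/μ at r = 4.23×10^5 km, T = 43.9 hours = 43.9 × 3600 s = 1.5804×10^5 s: μ = 4π²r³/T² = 1.19632×10^8 km³/s².
Transfer-ellipse semi-major axis a_t = (r₁ + r₂)/2 = (4.230×10^5 + 1.600×10^5)/2 = 2.915×10^5 km.
Circular speed at r₁: v₁ = √(μ/r₁) = √(1.19632×10^8/4.230×10^5) = 16.817 km/s.
Transfer-orbit speed at r₁ (vis-viva): v_a = √[μ(2/r₁ − 1/a_t)] = 12.459 km/s.
First burn Δv₁ = |v_a − v₁| = 4.358 km/s.
At r₂, v₂ = √(μ/r₂) = 27.344 km/s.
Transfer-orbit speed at r₂: v_p = √[μ(2/r₂ − 1/a_t)] = 32.939 km/s.
Second burn Δv₂ = |v₂ − v_p| = 5.595 km/s.
Δv = Δv₁ + Δv₂ = 4.358 + 5.595 = 9.953 km/s.

Δv = 9.95 km/s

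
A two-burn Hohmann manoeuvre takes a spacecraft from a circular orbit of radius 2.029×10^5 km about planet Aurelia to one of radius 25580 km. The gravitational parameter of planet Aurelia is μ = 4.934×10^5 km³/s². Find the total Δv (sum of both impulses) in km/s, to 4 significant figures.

Transfer-ellipse semi-major axis a_t = (r₁ + r₂)/2 = (2.029×10^5 + 25580)/2 = 1.1424×10^5 km.
Circular speed at r₁: v₁ = √(μ/r₁) = √(4.934×10^5/2.029×10^5) = 1.5594 km/s.
On the transfer ellipse at r₁, v² = μ(2/r − 1/a) gives v_a = √[μ(2/r₁ − 1/a_t)] = 0.73790 km/s.
First burn Δv₁ = |v_a − v₁| = 0.82150 km/s.
At r₂, v₂ = √(μ/r₂) = 4.39187 km/s.
Transfer-orbit speed at r₂: v_p = √[μ(2/r₂ − 1/a_t)] = 5.85304 km/s.
Second burn Δv₂ = |v₂ − v_p| = 1.4612 km/s.
Total Δv = Δv₁ + Δv₂ = 2.283 km/s.

Δv = 2.283 km/s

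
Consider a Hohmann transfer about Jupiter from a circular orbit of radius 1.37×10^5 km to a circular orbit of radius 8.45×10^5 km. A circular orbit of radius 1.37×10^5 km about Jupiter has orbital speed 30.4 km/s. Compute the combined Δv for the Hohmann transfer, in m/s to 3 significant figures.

Δv = 15300 m/s

From the circular-orbit relation v² = μ/r at r = 1.37×10^5 km: μ = v²r = (30.4)² × 1.37×10^5 = 1.26610×10^8 km³/s².
Transfer-ellipse semi-major axis a_t = (r₁ + r₂)/2 = (1.370×10^5 + 8.450×10^5)/2 = 4.910×10^5 km.
Circular speed at r₁: v₁ = √(μ/r₁) = √(1.26610×10^8/1.370×10^5) = 30.400 km/s.
On the transfer ellipse at r₁, v² = μ(2/r − 1/a) gives v_p = √[μ(2/r₁ − 1/a_t)] = 39.881 km/s.
First burn Δv₁ = |v_p − v₁| = 9.481 km/s.
Circular speed at r₂: v₂ = √(μ/r₂) = 12.241 km/s.
Transfer-orbit speed at r₂: v_a = √[μ(2/r₂ − 1/a_t)] = 6.4658 km/s.
Second burn Δv₂ = |v₂ − v_a| = 5.775 km/s.
Δv = Δv₁ + Δv₂ = 9.481 + 5.775 = 15.26 km/s.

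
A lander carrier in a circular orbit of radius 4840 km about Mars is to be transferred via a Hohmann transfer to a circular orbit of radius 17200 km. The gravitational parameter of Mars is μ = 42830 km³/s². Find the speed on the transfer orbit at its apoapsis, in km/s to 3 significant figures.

The Hohmann ellipse has a_t = (r₁ + r₂)/2 = 11020 km.
At apoapsis, r = 17200 km.
From the vis-viva equation, v = √[μ(2/r − 1/a_t)] = 1.046 km/s.

v = 1.05 km/s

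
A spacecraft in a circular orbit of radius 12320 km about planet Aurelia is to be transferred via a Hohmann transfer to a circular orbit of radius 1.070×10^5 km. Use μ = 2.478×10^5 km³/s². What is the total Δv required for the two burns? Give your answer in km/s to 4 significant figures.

Δv = 2.352 km/s

Semi-major axis of the transfer orbit: a_t = (12320 + 1.070×10^5)/2 = 59660 km.
At r₁ the circular-orbit speed is v₁ = √(μ/r₁) = 4.4848 km/s.
Transfer-orbit speed at r₁ (vis-viva equation): v_p = √[μ(2/r₁ − 1/a_t)] = 6.0061 km/s.
First burn Δv₁ = |v_p − v₁| = 1.5213 km/s.
Circular speed at r₂: v₂ = √(μ/r₂) = 1.521804 km/s.
Transfer-orbit speed at r₂: v_a = √[μ(2/r₂ − 1/a_t)] = 0.6915483 km/s.
Second burn Δv₂ = |v₂ − v_a| = 0.83026 km/s.
Δv = Δv₁ + Δv₂ = 1.5213 + 0.83026 = 2.352 km/s.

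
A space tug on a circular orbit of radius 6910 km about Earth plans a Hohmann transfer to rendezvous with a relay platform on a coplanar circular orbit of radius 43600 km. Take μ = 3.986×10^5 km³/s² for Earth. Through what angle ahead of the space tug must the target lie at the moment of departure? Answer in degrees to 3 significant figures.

φ = 101°

Semi-major axis of the transfer orbit: a_t = (6910 + 43600)/2 = 25255 km.
The half-period of the transfer ellipse is t = π√(a_t³/μ) = 19970 s.
The target's mean motion on its circular orbit is ω₂ = √(μ/r₂³) = 6.935×10^-5 rad/s.
Angle swept by the target during transfer: ω₂·t = 1.385 rad = 79.35°.
Arrival is 180° from departure on the ellipse, so φ = 180° − 79.35° = 101°.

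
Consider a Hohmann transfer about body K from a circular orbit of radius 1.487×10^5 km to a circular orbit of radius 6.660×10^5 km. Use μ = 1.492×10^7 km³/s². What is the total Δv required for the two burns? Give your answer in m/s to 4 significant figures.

Δv = 4665 m/s

Transfer-ellipse semi-major axis a_t = (r₁ + r₂)/2 = (1.487×10^5 + 6.660×10^5)/2 = 4.0735×10^5 km.
At r₁ the circular-orbit speed is v₁ = √(μ/r₁) = 10.0168 km/s.
Transfer-orbit speed at r₁ (vis-viva equation): v_p = √[μ(2/r₁ − 1/a_t)] = 12.8080 km/s.
First burn Δv₁ = |v_p − v₁| = 2.7912 km/s.
Circular speed at r₂: v₂ = √(μ/r₂) = 4.7331 km/s.
Transfer-orbit speed at r₂: v_a = √[μ(2/r₂ − 1/a_t)] = 2.8597 km/s.
Second burn Δv₂ = |v₂ − v_a| = 1.8734 km/s.
Δv = Δv₁ + Δv₂ = 2.7912 + 1.8734 = 4.665 km/s.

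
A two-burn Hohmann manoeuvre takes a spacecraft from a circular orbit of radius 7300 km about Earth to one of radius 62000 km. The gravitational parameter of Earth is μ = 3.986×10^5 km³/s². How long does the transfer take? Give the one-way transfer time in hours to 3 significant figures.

The Hohmann ellipse has a_t = (r₁ + r₂)/2 = 34650 km.
Transfer time t = π√(a_t³/μ) = π√((34650)³ / 3.986×10^5) = 32095 s.
Converting: 32095 s ÷ 3600 s/hour = 8.92 hours.

t = 8.92 hours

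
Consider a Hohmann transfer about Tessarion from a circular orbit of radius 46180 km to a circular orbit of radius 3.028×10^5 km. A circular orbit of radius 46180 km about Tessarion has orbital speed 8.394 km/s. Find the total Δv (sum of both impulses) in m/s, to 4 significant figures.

From the circular-orbit relation v² = μ/r at r = 46180 km: μ = v²r = (8.394)² × 46180 = 3.25381×10^6 km³/s².
Semi-major axis of the transfer orbit: a_t = (46180 + 3.028×10^5)/2 = 1.7449×10^5 km.
At r₁ the circular-orbit speed is v₁ = √(μ/r₁) = 8.39400 km/s.
Transfer-orbit speed at r₁ (vis-viva): v_p = √[μ(2/r₁ − 1/a_t)] = 11.0576 km/s.
First burn Δv₁ = |v_p − v₁| = 2.6636 km/s.
At r₂, v₂ = √(μ/r₂) = 3.2781 km/s.
Transfer-orbit speed at r₂: v_a = √[μ(2/r₂ − 1/a_t)] = 1.6864 km/s.
Second burn Δv₂ = |v₂ − v_a| = 1.5917 km/s.
Δv = Δv₁ + Δv₂ = 2.6636 + 1.5917 = 4.255 km/s.

Δv = 4255 m/s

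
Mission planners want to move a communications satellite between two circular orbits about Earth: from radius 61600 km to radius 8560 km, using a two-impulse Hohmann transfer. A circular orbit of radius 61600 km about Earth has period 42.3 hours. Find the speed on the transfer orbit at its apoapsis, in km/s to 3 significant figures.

From Kepler's third law T² = 4π²r³/μ at r = 61600 km, T = 42.3 hours = 42.3 × 3600 s = 1.5228×10^5 s: μ = 4π²r³/T² = 3.97939×10^5 km³/s².
Semi-major axis of the transfer orbit: a_t = (61600 + 8560)/2 = 35080 km.
The apoapsis of the transfer ellipse is at r = 61600 km.
From the vis-viva equation, v = √[μ(2/r − 1/a_t)] = 1.256 km/s.

v = 1.26 km/s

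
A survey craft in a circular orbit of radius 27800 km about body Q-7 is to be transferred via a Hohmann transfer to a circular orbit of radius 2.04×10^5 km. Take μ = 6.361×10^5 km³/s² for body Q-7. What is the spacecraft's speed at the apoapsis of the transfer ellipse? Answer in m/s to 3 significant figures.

v = 865 m/s

The Hohmann ellipse has a_t = (r₁ + r₂)/2 = 1.159×10^5 km.
The apoapsis of the transfer ellipse is at r = 2.040×10^5 km.
Applying v² = μ(2/r − 1/a_t): v = 0.8648 km/s.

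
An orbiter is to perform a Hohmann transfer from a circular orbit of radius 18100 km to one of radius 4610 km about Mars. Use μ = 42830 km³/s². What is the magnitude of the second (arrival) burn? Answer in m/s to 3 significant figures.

Δv₂ = 800 m/s

Semi-major axis of the transfer orbit: a_t = (18100 + 4610)/2 = 11355 km.
On the circular orbit at r = 4610 km, v_c = √(μ/r) = 3.0481 km/s.
Transfer-orbit speed at the same r (vis-viva, a = a_t): v_t = √[μ(2/r − 1/a_t)] = 3.8483 km/s.
Δv₂ = |v_t − v_c| = |3.8483 − 3.0481| = 0.8002 km/s.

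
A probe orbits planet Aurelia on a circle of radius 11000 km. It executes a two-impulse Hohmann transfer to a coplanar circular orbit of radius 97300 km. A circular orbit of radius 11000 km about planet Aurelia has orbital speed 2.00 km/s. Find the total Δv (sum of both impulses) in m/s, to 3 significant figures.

From the circular-orbit relation v² = μ/r at r = 11000 km: μ = v²r = (2.00)² × 11000 = 44000.0 km³/s².
Transfer-ellipse semi-major axis a_t = (r₁ + r₂)/2 = (11000 + 97300)/2 = 54150 km.
Circular speed at r₁: v₁ = √(μ/r₁) = √(44000.0/11000) = 2.0000 km/s.
Transfer-orbit speed at r₁ (vis-viva): v_p = √[μ(2/r₁ − 1/a_t)] = 2.6809 km/s.
First burn Δv₁ = |v_p − v₁| = 0.6809 km/s.
Circular speed at r₂: v₂ = √(μ/r₂) = 0.6725 km/s.
Transfer-orbit speed at r₂: v_a = √[μ(2/r₂ − 1/a_t)] = 0.3031 km/s.
Second burn Δv₂ = |v₂ − v_a| = 0.3694 km/s.
Δv = Δv₁ + Δv₂ = 0.6809 + 0.3694 = 1.050 km/s.

Δv = 1050 m/s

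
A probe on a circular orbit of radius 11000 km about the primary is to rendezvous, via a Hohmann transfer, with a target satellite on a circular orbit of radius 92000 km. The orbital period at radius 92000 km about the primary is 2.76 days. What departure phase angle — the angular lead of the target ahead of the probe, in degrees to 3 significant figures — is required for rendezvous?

φ = 105°

From Kepler's third law T² = 4π²r³/μ at r = 92000 km, T = 2.76 days = 2.76 × 86400 s = 2.38464×10^5 s: μ = 4π²r³/T² = 5.40602×10^5 km³/s².
Transfer-ellipse semi-major axis a_t = (r₁ + r₂)/2 = (11000 + 92000)/2 = 51500 km.
The half-period of the transfer ellipse is t = π√(a_t³/μ) = 49937 s.
Target angular speed ω₂ = √(μ/r₂³) = 2.6349×10^-5 rad/s.
Angle swept by the target during transfer: ω₂·t = 1.3158 rad = 75.39°.
Arrival is 180° from departure on the ellipse, so φ = 180° − 75.39° = 105°.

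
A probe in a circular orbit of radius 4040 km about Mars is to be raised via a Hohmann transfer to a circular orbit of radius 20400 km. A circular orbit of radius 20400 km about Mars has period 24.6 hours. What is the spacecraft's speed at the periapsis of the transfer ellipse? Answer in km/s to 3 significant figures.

From Kepler's third law T² = 4π²r³/μ at r = 20400 km, T = 24.6 hours = 24.6 × 3600 s = 88560 s: μ = 4π²r³/T² = 42734.1 km³/s².
The Hohmann ellipse has a_t = (r₁ + r₂)/2 = 12220 km.
At periapsis, r = 4040 km.
From the vis-viva equation, v = √[μ(2/r − 1/a_t)] = 4.202 km/s.

v = 4.20 km/s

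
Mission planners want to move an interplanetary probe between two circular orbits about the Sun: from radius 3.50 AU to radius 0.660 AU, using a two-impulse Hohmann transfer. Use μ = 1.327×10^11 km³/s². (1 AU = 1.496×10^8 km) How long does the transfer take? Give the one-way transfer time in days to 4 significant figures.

t = 547.9 days

In km: r₁ = 3.50 × 1.496×10^8 = 5.236×10^8 km; r₂ = 0.660 × 1.496×10^8 = 9.8736×10^7 km.
Semi-major axis of the transfer orbit: a_t = (5.236×10^8 + 9.8736×10^7)/2 = 3.11168×10^8 km.
Transfer time t = π√(a_t³/μ) = π√((3.11168×10^8)³ / 1.327×10^11) = 4.734×10^7 s.
Converting: 4.734×10^7 s ÷ 86400 s/day = 547.9 days.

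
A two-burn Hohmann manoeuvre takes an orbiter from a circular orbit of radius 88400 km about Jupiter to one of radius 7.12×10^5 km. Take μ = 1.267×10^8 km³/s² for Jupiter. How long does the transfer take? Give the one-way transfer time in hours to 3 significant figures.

Transfer-ellipse semi-major axis a_t = (r₁ + r₂)/2 = (88400 + 7.120×10^5)/2 = 4.002×10^5 km.
Transfer time t = π√(a_t³/μ) = π√((4.002×10^5)³ / 1.267×10^8) = 70660 s.
Converting: 70660 s ÷ 3600 s/hour = 19.6 hours.

t = 19.6 hours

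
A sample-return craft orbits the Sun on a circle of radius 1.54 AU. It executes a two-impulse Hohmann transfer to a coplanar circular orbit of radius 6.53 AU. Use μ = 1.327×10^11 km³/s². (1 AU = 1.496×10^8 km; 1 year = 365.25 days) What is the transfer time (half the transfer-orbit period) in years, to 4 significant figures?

In km: r₁ = 1.54 × 1.496×10^8 = 2.30384×10^8 km; r₂ = 6.53 × 1.496×10^8 = 9.76888×10^8 km.
Transfer-ellipse semi-major axis a_t = (r₁ + r₂)/2 = (2.30384×10^8 + 9.76888×10^8)/2 = 6.03636×10^8 km.
Transfer time t = π√(a_t³/μ) = π√((6.03636×10^8)³ / 1.327×10^11) = 1.279×10^8 s.
Converting: 1.279×10^8 s ÷ 3.15576×10^7 s/year (365.25 × 86400) = 4.053 years.

t = 4.053 years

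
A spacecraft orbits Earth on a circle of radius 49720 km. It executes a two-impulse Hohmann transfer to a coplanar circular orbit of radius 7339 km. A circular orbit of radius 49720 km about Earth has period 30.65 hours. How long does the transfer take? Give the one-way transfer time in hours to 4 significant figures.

t = 6.661 hours

From Kepler's third law T² = 4π²r³/μ at r = 49720 km, T = 30.65 hours = 30.65 × 3600 s = 1.1034×10^5 s: μ = 4π²r³/T² = 3.98554×10^5 km³/s².
The Hohmann ellipse has a_t = (r₁ + r₂)/2 = 28529.5 km.
Half the transfer-orbit period gives t = π√(a_t³/μ) = 23980 s.
Converting: 23980 s ÷ 3600 s/hour = 6.661 hours.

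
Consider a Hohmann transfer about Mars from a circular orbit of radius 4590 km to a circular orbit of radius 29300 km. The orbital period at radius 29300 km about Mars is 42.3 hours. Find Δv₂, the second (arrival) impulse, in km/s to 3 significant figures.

Δv₂ = 0.580 km/s

From Kepler's third law T² = 4π²r³/μ at r = 29300 km, T = 42.3 hours = 42.3 × 3600 s = 1.5228×10^5 s: μ = 4π²r³/T² = 42823.0 km³/s².
Transfer-ellipse semi-major axis a_t = (r₁ + r₂)/2 = (4590 + 29300)/2 = 16945 km.
On the circular orbit at r = 29300 km, v_c = √(μ/r) = 1.2089 km/s.
Vis-viva on the transfer ellipse at r = 29300 km gives v_t = √[μ(2/r − 1/a_t)] = 0.62920 km/s.
Δv₂ = |v_t − v_c| = |0.62920 − 1.2089| = 0.5797 km/s.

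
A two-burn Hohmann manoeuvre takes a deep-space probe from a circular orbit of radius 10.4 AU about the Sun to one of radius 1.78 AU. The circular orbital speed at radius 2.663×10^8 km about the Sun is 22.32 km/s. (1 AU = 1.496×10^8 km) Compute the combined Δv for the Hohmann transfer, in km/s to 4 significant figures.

From the circular-orbit relation v² = μ/r at r = 2.663×10^8 km: μ = v²r = (22.32)² × 2.663×10^8 = 1.32666×10^11 km³/s².
In km: r₁ = 10.4 × 1.496×10^8 = 1.55584×10^9 km; r₂ = 1.78 × 1.496×10^8 = 2.66288×10^8 km.
Transfer-ellipse semi-major axis a_t = (r₁ + r₂)/2 = (1.55584×10^9 + 2.66288×10^8)/2 = 9.11064×10^8 km.
Circular speed at r₁: v₁ = √(μ/r₁) = √(1.32666×10^11/1.55584×10^9) = 9.234 km/s.
On the transfer ellipse at r₁, v² = μ(2/r − 1/a) gives v_a = √[μ(2/r₁ − 1/a_t)] = 4.992 km/s.
First burn Δv₁ = |v_a − v₁| = 4.242 km/s.
At r₂, v₂ = √(μ/r₂) = 22.3205 km/s.
Transfer-orbit speed at r₂: v_p = √[μ(2/r₂ − 1/a_t)] = 29.1684 km/s.
Second burn Δv₂ = |v₂ − v_p| = 6.848 km/s.
Δv = Δv₁ + Δv₂ = 4.242 + 6.848 = 11.09 km/s.

Δv = 11.09 km/s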